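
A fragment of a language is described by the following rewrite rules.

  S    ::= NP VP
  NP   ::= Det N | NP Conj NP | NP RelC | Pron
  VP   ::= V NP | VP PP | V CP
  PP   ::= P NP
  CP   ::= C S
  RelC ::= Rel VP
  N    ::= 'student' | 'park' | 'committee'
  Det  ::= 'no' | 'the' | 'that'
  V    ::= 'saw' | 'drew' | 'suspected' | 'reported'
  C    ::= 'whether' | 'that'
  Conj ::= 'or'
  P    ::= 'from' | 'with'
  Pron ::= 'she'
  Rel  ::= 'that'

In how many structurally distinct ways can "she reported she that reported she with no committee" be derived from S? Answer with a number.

The two bracketings:
[S [NP [Pron she]] [VP [V reported] [NP [NP [Pron she]] [RelC [Rel that] [VP [VP [V reported] [NP [Pron she]]] [PP [P with] [NP [Det no] [N committee]]]]]]]]
[S [NP [Pron she]] [VP [VP [V reported] [NP [NP [Pron she]] [RelC [Rel that] [VP [V reported] [NP [Pron she]]]]]] [PP [P with] [NP [Det no] [N committee]]]]]
The trees differ in how a recursive rule is bracketed over the same span.

2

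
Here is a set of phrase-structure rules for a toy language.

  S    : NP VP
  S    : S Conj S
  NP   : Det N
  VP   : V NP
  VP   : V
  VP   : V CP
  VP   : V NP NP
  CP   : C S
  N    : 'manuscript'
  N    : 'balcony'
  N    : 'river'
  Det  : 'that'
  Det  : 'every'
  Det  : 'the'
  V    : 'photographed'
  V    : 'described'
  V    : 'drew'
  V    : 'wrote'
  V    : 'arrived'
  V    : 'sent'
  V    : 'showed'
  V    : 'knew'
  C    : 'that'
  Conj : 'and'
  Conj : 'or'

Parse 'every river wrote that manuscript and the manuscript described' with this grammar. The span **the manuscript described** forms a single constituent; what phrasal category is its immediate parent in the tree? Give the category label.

S

[S [S [NP [Det every] [N river]] [VP [V wrote] [NP [Det that] [N manuscript]]]] [Conj and] [S [NP [Det the] [N manuscript]] [VP [V described]]]]
The span 'the manuscript described' is the S node built by S → NP VP.
Its mother is the S built by S → S Conj S.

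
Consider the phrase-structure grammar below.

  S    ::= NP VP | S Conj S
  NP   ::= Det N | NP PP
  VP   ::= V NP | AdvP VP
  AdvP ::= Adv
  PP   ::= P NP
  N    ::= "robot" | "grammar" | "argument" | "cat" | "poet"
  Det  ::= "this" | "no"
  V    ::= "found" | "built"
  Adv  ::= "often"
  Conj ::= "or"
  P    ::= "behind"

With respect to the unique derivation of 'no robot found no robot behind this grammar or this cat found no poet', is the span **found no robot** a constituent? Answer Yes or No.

No

[S [S [NP [Det no] [N robot]] [VP [V found] [NP [NP [Det no] [N robot]] [PP [P behind] [NP [Det this] [N grammar]]]]]] [Conj or] [S [NP [Det this] [N cat]] [VP [V found] [NP [Det no] [N poet]]]]]
The smallest constituent containing 'found no robot' is the VP spanning 'found no robot behind this grammar'; no single node in the tree dominates exactly the given words.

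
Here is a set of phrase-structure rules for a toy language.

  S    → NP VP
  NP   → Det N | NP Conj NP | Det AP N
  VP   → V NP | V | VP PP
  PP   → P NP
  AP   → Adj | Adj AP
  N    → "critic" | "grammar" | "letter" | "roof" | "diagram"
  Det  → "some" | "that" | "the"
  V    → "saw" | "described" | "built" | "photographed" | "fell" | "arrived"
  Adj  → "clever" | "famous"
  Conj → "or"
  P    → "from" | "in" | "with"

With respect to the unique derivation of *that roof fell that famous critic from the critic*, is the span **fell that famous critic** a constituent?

Yes

[S [NP [Det that] [N roof]] [VP [VP [V fell] [NP [Det that] [AP [Adj famous]] [N critic]]] [PP [P from] [NP [Det the] [N critic]]]]]
The words 'fell that famous critic' are exhaustively dominated by a single VP node (built by VP → V NP), so they form a constituent.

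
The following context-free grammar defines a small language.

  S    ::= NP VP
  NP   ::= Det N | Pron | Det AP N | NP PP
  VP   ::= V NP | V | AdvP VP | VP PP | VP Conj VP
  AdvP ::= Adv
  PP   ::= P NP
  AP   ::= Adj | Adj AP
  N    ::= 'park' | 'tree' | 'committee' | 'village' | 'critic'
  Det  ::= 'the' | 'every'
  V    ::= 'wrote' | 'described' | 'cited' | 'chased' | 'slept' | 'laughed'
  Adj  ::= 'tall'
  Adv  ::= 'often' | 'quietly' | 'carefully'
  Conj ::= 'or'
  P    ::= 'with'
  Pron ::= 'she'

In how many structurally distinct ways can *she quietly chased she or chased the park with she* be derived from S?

7

Two of the 7 distinct bracketings:
[S [NP [Pron she]] [VP [AdvP [Adv quietly]] [VP [VP [VP [V chased] [NP [Pron she]]] [Conj or] [VP [V chased] [NP [Det the] [N park]]]] [PP [P with] [NP [Pron she]]]]]]
[S [NP [Pron she]] [VP [AdvP [Adv quietly]] [VP [VP [V chased] [NP [Pron she]]] [Conj or] [VP [V chased] [NP [NP [Det the] [N park]] [PP [P with] [NP [Pron she]]]]]]]]
The difference turns on whether NP → NP PP is used at the relevant span, versus an alternative expansion of NP.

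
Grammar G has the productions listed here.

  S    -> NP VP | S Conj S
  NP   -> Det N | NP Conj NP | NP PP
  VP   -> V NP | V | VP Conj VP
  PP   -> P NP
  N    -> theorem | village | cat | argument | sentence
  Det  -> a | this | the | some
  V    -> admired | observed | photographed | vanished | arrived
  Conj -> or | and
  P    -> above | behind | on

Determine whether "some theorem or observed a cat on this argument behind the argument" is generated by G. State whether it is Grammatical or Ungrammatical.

For S → NP VP, the only prefix that parses as NP is 'some theorem', but the remainder 'or observed a cat on this argument behind the argument' is not a VP under these rules. The alternative S rule S → S Conj S likewise has no satisfying split.

Ungrammatical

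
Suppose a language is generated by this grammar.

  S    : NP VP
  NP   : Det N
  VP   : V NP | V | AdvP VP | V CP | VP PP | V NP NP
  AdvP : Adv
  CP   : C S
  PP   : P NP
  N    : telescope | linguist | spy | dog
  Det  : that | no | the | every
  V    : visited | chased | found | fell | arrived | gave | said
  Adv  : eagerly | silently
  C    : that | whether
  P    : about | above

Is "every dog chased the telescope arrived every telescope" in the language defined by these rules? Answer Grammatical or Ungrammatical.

For S → NP VP, the only prefix that parses as NP is 'every dog', but the remainder 'chased the telescope arrived every telescope' is not a VP under these rules.

Ungrammatical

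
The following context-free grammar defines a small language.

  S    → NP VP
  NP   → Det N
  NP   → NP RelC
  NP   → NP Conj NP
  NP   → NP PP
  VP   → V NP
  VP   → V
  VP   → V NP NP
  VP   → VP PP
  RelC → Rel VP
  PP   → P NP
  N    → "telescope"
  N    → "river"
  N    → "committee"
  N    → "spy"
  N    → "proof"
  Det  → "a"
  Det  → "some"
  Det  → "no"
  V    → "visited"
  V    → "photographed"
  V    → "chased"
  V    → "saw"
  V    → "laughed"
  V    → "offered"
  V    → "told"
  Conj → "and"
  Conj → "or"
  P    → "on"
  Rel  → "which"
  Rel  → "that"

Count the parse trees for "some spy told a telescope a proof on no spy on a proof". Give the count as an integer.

Two of the 5 distinct bracketings:
[S [NP [Det some] [N spy]] [VP [V told] [NP [Det a] [N telescope]] [NP [NP [Det a] [N proof]] [PP [P on] [NP [NP [Det no] [N spy]] [PP [P on] [NP [Det a] [N proof]]]]]]]]
[S [NP [Det some] [N spy]] [VP [V told] [NP [Det a] [N telescope]] [NP [NP [NP [Det a] [N proof]] [PP [P on] [NP [Det no] [N spy]]]] [PP [P on] [NP [Det a] [N proof]]]]]]
The trees differ in how a recursive rule is bracketed over the same span.

5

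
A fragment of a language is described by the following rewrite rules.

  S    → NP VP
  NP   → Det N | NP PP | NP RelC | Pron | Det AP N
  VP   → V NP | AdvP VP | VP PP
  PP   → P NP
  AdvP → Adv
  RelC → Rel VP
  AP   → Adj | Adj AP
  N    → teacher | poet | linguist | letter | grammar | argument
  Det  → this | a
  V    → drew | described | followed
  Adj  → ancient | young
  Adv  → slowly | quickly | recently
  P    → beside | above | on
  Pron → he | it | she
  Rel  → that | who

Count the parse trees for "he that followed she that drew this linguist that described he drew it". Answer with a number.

5

Two of the 5 distinct bracketings:
[S [NP [NP [Pron he]] [RelC [Rel that] [VP [V followed] [NP [NP [Pron she]] [RelC [Rel that] [VP [V drew] [NP [NP [Det this] [N linguist]] [RelC [Rel that] [VP [V described] [NP [Pron he]]]]]]]]]]] [VP [V drew] [NP [Pron it]]]]
[S [NP [NP [Pron he]] [RelC [Rel that] [VP [V followed] [NP [NP [NP [Pron she]] [RelC [Rel that] [VP [V drew] [NP [Det this] [N linguist]]]]] [RelC [Rel that] [VP [V described] [NP [Pron he]]]]]]]] [VP [V drew] [NP [Pron it]]]]
The trees differ in how a recursive rule is bracketed over the same span.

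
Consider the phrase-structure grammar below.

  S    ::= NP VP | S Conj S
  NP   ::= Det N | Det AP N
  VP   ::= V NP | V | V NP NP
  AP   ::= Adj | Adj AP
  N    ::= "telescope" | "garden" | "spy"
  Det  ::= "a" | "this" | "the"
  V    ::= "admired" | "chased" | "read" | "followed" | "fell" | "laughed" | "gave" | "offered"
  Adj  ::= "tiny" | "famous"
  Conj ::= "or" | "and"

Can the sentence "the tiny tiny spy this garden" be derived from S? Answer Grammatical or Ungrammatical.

Ungrammatical

For S → NP VP, the only prefix that parses as NP is 'the tiny tiny spy', but the remainder 'this garden' is not a VP under these rules. The alternative S rule S → S Conj S likewise has no satisfying split.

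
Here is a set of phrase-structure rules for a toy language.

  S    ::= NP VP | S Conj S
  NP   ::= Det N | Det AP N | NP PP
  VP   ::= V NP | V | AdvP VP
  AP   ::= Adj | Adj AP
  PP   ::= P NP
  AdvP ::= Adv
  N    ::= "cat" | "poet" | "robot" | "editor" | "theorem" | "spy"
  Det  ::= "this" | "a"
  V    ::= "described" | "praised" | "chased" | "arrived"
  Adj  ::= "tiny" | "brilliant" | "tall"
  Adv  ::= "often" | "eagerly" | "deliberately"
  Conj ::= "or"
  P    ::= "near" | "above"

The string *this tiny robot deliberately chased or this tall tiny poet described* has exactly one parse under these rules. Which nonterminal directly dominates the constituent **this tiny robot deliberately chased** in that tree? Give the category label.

S

S
  S
    NP
      Det: this
      AP
        Adj: tiny
      N: robot
    VP
      AdvP
        Adv: deliberately
      VP
        V: chased
  Conj: or
  S
    NP
      Det: this
      AP
        Adj: tall
        AP
          Adj: tiny
      N: poet
    VP
      V: described
The span 'this tiny robot deliberately chased' is the S node built by S → NP VP.
Its mother is the S built by S → S Conj S.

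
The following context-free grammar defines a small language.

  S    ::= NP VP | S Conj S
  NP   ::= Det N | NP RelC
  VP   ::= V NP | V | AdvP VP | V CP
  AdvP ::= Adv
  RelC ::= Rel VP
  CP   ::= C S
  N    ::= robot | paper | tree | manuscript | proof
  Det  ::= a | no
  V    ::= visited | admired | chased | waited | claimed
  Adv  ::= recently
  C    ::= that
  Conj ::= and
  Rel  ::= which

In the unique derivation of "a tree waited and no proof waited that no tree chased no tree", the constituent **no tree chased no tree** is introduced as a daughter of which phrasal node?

S
  S
    NP
      Det: a
      N: tree
    VP
      V: waited
  Conj: and
  S
    NP
      Det: no
      N: proof
    VP
      V: waited
      CP
        C: that
        S
          NP
            Det: no
            N: tree
          VP
            V: chased
            NP
              Det: no
              N: tree
The span 'no tree chased no tree' is the S node built by S → NP VP.
Its mother is the CP built by CP → C S.

CP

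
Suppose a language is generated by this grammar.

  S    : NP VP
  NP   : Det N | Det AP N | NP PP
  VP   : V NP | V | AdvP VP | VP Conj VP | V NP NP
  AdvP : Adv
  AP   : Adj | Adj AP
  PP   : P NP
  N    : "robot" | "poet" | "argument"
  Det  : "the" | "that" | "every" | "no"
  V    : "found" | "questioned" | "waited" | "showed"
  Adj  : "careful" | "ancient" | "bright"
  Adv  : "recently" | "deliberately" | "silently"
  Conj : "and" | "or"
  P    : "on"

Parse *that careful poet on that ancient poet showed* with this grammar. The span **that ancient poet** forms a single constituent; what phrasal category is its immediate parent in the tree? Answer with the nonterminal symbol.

PP

S
  NP
    NP
      Det: that
      AP
        Adj: careful
      N: poet
    PP
      P: on
      NP
        Det: that
        AP
          Adj: ancient
        N: poet
  VP
    V: showed
The span 'that ancient poet' is the NP node built by NP → Det AP N.
Its mother is the PP built by PP → P NP.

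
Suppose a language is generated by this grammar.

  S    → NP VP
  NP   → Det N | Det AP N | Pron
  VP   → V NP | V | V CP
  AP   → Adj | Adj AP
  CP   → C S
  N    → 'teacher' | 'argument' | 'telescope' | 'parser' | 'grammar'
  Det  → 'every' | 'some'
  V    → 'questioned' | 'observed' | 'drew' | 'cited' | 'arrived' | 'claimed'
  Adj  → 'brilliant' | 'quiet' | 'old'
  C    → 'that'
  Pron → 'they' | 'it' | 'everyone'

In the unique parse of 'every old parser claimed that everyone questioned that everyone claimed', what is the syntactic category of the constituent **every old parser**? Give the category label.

S
  NP
    Det: every
    AP
      Adj: old
    N: parser
  VP
    V: claimed
    CP
      C: that
      S
        NP
          Pron: everyone
        VP
          V: questioned
          CP
            C: that
            S
              NP
                Pron: everyone
              VP
                V: claimed
The span 'every old parser' is the NP node built by NP → Det AP N.

NP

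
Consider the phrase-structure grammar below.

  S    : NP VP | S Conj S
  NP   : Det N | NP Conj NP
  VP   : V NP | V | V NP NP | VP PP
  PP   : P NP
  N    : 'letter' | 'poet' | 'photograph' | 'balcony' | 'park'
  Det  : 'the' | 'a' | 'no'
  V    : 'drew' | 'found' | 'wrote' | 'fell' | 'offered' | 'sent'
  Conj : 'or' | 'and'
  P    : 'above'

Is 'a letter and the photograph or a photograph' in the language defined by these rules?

Ungrammatical

For S → NP VP, every NP-prefix leaves a non-VP remainder: after 'a letter' the remainder is not a VP; after 'a letter and the photograph' the remainder is not a VP. The alternative S rule S → S Conj S likewise has no satisfying split.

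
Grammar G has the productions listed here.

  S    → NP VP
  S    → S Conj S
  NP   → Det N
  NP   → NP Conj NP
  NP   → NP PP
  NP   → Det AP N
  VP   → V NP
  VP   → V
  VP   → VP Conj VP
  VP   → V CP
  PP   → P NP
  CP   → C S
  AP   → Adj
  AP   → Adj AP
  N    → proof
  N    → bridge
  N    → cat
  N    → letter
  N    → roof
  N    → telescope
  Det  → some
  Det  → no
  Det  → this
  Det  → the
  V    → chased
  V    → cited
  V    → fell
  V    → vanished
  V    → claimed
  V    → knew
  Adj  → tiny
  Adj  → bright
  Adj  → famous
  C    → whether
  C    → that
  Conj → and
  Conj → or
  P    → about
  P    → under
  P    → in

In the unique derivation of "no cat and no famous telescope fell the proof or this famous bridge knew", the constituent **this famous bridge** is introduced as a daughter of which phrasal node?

[S [S [NP [NP [Det no] [N cat]] [Conj and] [NP [Det no] [AP [Adj famous]] [N telescope]]] [VP [V fell] [NP [Det the] [N proof]]]] [Conj or] [S [NP [Det this] [AP [Adj famous]] [N bridge]] [VP [V knew]]]]
The span 'this famous bridge' is the NP node built by NP → Det AP N.
Its mother is the S built by S → NP VP.

S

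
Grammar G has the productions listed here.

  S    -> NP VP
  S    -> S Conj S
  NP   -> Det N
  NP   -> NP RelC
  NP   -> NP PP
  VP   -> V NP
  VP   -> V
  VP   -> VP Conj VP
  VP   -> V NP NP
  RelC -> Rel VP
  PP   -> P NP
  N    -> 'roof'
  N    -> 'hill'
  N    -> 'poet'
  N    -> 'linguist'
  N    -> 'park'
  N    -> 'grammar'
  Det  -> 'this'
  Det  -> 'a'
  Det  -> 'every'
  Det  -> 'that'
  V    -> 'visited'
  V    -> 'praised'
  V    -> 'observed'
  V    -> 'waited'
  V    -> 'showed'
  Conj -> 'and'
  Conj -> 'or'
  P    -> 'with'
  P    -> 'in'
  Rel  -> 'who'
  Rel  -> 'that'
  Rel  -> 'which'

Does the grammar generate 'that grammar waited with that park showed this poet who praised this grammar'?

Ungrammatical

For S → NP VP, the only prefix that parses as NP is 'that grammar', but the remainder 'waited with that park showed this poet who praised this grammar' is not a VP under these rules. The alternative S rule S → S Conj S likewise has no satisfying split.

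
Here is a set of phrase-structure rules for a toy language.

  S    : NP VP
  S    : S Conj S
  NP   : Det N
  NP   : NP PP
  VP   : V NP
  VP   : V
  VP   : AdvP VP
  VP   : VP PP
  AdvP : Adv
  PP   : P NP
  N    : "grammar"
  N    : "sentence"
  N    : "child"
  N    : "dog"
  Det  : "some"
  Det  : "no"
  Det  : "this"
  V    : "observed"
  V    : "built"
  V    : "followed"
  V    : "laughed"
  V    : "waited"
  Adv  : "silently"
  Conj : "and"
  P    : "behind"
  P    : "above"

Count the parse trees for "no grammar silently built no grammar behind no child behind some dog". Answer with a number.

9

Two of the 9 distinct bracketings:
[S [NP [Det no] [N grammar]] [VP [AdvP [Adv silently]] [VP [V built] [NP [NP [Det no] [N grammar]] [PP [P behind] [NP [NP [Det no] [N child]] [PP [P behind] [NP [Det some] [N dog]]]]]]]]]
[S [NP [Det no] [N grammar]] [VP [AdvP [Adv silently]] [VP [V built] [NP [NP [NP [Det no] [N grammar]] [PP [P behind] [NP [Det no] [N child]]]] [PP [P behind] [NP [Det some] [N dog]]]]]]]
The trees differ in how a recursive rule is bracketed over the same span.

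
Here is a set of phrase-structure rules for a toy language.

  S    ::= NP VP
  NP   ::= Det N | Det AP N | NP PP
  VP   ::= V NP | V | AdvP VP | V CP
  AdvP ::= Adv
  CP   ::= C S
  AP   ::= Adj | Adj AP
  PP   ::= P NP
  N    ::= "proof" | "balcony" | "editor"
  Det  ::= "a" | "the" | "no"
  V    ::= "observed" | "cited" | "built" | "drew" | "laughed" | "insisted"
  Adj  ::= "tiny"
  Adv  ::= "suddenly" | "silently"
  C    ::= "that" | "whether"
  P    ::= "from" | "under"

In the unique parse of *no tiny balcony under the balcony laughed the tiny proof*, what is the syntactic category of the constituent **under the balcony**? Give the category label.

PP

[S [NP [NP [Det no] [AP [Adj tiny]] [N balcony]] [PP [P under] [NP [Det the] [N balcony]]]] [VP [V laughed] [NP [Det the] [AP [Adj tiny]] [N proof]]]]
The span 'under the balcony' is the PP node built by PP → P NP.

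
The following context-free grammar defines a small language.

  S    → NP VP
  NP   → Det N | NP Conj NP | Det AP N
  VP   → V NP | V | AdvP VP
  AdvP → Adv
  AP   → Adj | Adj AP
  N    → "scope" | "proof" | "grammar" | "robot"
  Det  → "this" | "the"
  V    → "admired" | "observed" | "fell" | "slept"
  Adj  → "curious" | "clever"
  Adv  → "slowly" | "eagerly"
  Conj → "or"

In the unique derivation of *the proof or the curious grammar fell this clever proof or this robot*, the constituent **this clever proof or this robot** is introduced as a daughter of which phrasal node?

S
  NP
    NP
      Det: the
      N: proof
    Conj: or
    NP
      Det: the
      AP
        Adj: curious
      N: grammar
  VP
    V: fell
    NP
      NP
        Det: this
        AP
          Adj: clever
        N: proof
      Conj: or
      NP
        Det: this
        N: robot
The span 'this clever proof or this robot' is the NP node built by NP → NP Conj NP.
Its mother is the VP built by VP → V NP.

VP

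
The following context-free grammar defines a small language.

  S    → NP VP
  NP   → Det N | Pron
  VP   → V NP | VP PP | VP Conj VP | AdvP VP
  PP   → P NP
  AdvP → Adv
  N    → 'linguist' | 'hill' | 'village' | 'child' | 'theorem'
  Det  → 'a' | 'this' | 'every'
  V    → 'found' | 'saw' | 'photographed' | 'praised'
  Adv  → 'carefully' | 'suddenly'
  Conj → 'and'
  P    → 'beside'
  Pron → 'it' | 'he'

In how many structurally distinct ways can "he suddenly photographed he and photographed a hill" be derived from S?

2

The two bracketings:
[S [NP [Pron he]] [VP [VP [AdvP [Adv suddenly]] [VP [V photographed] [NP [Pron he]]]] [Conj and] [VP [V photographed] [NP [Det a] [N hill]]]]]
[S [NP [Pron he]] [VP [AdvP [Adv suddenly]] [VP [VP [V photographed] [NP [Pron he]]] [Conj and] [VP [V photographed] [NP [Det a] [N hill]]]]]]
The trees differ in how a recursive rule is bracketed over the same span.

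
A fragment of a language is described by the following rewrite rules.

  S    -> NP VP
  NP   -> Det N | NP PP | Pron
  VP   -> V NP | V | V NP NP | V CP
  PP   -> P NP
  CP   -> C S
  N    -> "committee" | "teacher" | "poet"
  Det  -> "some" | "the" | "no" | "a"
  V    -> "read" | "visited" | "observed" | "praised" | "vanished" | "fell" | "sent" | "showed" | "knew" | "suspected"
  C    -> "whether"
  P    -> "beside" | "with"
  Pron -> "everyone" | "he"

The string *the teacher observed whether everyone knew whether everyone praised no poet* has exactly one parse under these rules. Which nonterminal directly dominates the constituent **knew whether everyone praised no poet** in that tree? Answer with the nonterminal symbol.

S

S
  NP
    Det: the
    N: teacher
  VP
    V: observed
    CP
      C: whether
      S
        NP
          Pron: everyone
        VP
          V: knew
          CP
            C: whether
            S
              NP
                Pron: everyone
              VP
                V: praised
                NP
                  Det: no
                  N: poet
The span 'knew whether everyone praised no poet' is the VP node built by VP → V CP.
Its mother is the S built by S → NP VP.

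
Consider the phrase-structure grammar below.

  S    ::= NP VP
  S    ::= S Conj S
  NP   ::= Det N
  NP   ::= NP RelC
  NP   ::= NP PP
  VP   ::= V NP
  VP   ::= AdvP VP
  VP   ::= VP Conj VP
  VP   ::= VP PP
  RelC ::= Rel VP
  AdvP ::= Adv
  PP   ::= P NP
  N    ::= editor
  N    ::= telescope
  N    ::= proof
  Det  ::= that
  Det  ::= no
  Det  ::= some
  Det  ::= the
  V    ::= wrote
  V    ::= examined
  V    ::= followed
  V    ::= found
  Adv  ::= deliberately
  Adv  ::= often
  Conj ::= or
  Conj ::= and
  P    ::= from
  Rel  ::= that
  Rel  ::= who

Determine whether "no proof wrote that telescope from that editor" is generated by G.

Grammatical

S
  NP
    Det: no
    N: proof
  VP
    V: wrote
    NP
      NP
        Det: that
        N: telescope
      PP
        P: from
        NP
          Det: that
          N: editor
Each bracket corresponds to one application of a listed rule, so the string is derivable from S.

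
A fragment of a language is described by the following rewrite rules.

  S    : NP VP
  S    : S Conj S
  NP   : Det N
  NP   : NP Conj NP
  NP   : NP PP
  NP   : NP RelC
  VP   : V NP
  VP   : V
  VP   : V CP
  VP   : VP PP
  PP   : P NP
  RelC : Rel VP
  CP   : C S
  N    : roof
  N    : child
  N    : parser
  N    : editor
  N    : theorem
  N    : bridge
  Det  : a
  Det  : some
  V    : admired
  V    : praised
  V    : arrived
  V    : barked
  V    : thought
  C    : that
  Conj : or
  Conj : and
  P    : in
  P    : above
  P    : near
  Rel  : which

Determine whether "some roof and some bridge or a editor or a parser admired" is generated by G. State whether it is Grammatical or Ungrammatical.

[S [NP [NP [Det some] [N roof]] [Conj and] [NP [NP [Det some] [N bridge]] [Conj or] [NP [NP [Det a] [N editor]] [Conj or] [NP [Det a] [N parser]]]]] [VP [V admired]]]
Every word is introduced by a lexical rule and the phrasal rules combine the resulting categories into a single S.

Grammatical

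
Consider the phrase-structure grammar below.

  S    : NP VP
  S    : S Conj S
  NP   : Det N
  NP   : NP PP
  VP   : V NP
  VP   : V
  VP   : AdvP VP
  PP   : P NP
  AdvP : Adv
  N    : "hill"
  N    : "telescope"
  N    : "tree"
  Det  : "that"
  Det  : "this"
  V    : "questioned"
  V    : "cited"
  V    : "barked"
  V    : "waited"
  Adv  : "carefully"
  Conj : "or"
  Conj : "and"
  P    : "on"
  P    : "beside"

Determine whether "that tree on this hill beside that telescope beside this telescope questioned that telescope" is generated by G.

Grammatical

S
  NP
    NP
      Det: that
      N: tree
    PP
      P: on
      NP
        NP
          Det: this
          N: hill
        PP
          P: beside
          NP
            NP
              Det: that
              N: telescope
            PP
              P: beside
              NP
                Det: this
                N: telescope
  VP
    V: questioned
    NP
      Det: that
      N: telescope
The bracketing above is licensed at every node by one of the given productions, with S at the root.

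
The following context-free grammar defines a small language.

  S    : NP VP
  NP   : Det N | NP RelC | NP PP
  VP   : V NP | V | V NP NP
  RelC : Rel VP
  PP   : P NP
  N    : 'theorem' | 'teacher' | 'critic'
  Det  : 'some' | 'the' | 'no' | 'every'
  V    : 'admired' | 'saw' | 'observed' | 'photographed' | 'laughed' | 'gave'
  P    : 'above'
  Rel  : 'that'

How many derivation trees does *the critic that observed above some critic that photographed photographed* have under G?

The two bracketings:
[S [NP [NP [NP [NP [Det the] [N critic]] [RelC [Rel that] [VP [V observed]]]] [PP [P above] [NP [Det some] [N critic]]]] [RelC [Rel that] [VP [V photographed]]]] [VP [V photographed]]]
[S [NP [NP [NP [Det the] [N critic]] [RelC [Rel that] [VP [V observed]]]] [PP [P above] [NP [NP [Det some] [N critic]] [RelC [Rel that] [VP [V photographed]]]]]] [VP [V photographed]]]
The trees differ in how a recursive rule is bracketed over the same span.

2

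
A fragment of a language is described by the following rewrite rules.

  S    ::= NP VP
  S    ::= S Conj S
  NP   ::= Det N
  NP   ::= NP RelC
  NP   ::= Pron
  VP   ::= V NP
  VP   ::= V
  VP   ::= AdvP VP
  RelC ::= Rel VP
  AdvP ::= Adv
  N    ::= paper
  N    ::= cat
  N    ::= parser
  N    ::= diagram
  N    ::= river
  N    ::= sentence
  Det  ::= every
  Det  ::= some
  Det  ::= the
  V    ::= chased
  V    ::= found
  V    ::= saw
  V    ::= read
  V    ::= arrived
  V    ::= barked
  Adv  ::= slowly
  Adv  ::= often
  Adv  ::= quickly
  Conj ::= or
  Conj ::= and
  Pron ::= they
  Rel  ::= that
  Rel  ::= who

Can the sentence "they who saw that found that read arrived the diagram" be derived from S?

Grammatical

S
  NP
    NP
      NP
        NP
          Pron: they
        RelC
          Rel: who
          VP
            V: saw
      RelC
        Rel: that
        VP
          V: found
    RelC
      Rel: that
      VP
        V: read
  VP
    V: arrived
    NP
      Det: the
      N: diagram
Each bracket corresponds to one application of a listed rule, so the string is derivable from S.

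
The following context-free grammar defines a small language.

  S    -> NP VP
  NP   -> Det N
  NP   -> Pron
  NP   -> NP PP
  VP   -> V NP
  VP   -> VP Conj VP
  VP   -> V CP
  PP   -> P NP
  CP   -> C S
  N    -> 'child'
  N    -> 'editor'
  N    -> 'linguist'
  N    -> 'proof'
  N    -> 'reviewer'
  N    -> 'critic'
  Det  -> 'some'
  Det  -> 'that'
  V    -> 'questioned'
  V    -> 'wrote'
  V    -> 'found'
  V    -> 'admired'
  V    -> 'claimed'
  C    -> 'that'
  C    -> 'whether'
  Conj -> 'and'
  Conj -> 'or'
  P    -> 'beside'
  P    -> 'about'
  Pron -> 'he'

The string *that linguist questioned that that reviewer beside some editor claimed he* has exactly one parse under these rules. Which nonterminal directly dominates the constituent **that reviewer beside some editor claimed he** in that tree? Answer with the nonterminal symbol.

[S [NP [Det that] [N linguist]] [VP [V questioned] [CP [C that] [S [NP [NP [Det that] [N reviewer]] [PP [P beside] [NP [Det some] [N editor]]]] [VP [V claimed] [NP [Pron he]]]]]]]
The span 'that reviewer beside some editor claimed he' is the S node built by S → NP VP.
Its mother is the CP built by CP → C S.

CP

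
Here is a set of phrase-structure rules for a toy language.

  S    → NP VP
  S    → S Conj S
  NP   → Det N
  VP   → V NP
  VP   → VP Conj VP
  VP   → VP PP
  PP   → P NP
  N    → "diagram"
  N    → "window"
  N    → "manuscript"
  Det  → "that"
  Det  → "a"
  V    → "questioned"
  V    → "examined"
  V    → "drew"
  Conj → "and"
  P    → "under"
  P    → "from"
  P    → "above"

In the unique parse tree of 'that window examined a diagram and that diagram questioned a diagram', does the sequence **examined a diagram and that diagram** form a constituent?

[S [S [NP [Det that] [N window]] [VP [V examined] [NP [Det a] [N diagram]]]] [Conj and] [S [NP [Det that] [N diagram]] [VP [V questioned] [NP [Det a] [N diagram]]]]]
The smallest constituent containing 'examined a diagram and that diagram' is the S spanning 'that window examined a diagram and that diagram questioned a diagram'; no single node in the tree dominates exactly the given words.

No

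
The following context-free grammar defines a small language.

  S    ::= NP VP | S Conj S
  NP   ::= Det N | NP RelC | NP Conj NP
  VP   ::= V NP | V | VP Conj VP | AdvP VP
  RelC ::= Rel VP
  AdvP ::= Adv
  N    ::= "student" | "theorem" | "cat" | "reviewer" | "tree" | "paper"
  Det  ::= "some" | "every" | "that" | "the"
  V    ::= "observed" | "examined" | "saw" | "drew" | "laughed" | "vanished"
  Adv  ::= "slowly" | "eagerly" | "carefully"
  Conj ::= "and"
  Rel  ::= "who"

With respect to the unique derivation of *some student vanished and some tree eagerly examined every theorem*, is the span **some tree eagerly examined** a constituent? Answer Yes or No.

No

[S [S [NP [Det some] [N student]] [VP [V vanished]]] [Conj and] [S [NP [Det some] [N tree]] [VP [AdvP [Adv eagerly]] [VP [V examined] [NP [Det every] [N theorem]]]]]]
The smallest constituent containing 'some tree eagerly examined' is the S spanning 'some tree eagerly examined every theorem'; no single node in the tree dominates exactly the given words.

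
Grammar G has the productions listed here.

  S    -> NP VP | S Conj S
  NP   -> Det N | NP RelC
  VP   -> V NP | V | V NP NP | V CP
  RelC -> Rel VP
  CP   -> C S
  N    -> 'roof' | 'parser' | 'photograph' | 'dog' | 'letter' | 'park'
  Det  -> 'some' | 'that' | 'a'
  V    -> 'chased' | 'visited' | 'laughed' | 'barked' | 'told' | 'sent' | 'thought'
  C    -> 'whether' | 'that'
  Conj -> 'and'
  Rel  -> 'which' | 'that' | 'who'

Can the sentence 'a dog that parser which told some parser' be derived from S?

For S → NP VP, the only prefix that parses as NP is 'a dog', but the remainder 'that parser which told some parser' is not a VP under these rules. The alternative S rule S → S Conj S likewise has no satisfying split.

Ungrammatical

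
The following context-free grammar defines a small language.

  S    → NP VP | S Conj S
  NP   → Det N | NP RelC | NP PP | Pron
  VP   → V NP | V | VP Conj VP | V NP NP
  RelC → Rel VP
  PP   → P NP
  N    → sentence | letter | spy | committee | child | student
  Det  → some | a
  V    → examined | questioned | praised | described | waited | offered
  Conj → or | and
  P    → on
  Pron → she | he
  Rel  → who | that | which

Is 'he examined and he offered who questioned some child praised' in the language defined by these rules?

Ungrammatical

For S → NP VP, the only prefix that parses as NP is 'he', but the remainder 'examined and he offered who questioned some child praised' is not a VP under these rules. The alternative S rule S → S Conj S likewise has no satisfying split.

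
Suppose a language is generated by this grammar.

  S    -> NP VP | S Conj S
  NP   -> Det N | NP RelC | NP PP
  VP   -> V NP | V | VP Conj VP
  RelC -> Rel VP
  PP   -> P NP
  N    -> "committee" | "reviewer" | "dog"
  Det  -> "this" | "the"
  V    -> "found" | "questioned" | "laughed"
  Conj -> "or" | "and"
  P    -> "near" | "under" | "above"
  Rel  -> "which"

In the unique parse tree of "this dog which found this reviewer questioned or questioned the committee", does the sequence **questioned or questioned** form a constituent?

No

[S [NP [NP [Det this] [N dog]] [RelC [Rel which] [VP [V found] [NP [Det this] [N reviewer]]]]] [VP [VP [V questioned]] [Conj or] [VP [V questioned] [NP [Det the] [N committee]]]]]
The smallest constituent containing 'questioned or questioned' is the VP spanning 'questioned or questioned the committee'; no single node in the tree dominates exactly the given words.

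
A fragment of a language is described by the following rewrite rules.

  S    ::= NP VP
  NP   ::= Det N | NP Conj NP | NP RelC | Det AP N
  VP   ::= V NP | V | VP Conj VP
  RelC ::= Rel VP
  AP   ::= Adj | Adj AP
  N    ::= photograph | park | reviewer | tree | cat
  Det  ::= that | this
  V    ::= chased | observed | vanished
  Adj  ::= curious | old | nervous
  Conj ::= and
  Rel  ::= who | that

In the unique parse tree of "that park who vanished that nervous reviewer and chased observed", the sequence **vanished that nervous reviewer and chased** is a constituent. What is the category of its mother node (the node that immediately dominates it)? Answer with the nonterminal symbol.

[S [NP [NP [Det that] [N park]] [RelC [Rel who] [VP [VP [V vanished] [NP [Det that] [AP [Adj nervous]] [N reviewer]]] [Conj and] [VP [V chased]]]]] [VP [V observed]]]
The span 'vanished that nervous reviewer and chased' is the VP node built by VP → VP Conj VP.
Its mother is the RelC built by RelC → Rel VP.

RelC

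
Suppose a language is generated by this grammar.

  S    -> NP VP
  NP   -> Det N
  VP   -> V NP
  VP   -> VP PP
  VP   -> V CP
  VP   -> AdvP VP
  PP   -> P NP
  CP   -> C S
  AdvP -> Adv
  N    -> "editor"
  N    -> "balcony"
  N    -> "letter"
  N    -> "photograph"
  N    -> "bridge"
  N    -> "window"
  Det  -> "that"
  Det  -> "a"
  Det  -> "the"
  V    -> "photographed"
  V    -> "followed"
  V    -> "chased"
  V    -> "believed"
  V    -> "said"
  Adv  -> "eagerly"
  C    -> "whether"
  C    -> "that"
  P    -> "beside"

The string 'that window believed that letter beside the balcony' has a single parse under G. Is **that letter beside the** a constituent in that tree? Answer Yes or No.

[S [NP [Det that] [N window]] [VP [VP [V believed] [NP [Det that] [N letter]]] [PP [P beside] [NP [Det the] [N balcony]]]]]
The smallest constituent containing 'that letter beside the' is the VP spanning 'believed that letter beside the balcony'; no single node in the tree dominates exactly the given words.

No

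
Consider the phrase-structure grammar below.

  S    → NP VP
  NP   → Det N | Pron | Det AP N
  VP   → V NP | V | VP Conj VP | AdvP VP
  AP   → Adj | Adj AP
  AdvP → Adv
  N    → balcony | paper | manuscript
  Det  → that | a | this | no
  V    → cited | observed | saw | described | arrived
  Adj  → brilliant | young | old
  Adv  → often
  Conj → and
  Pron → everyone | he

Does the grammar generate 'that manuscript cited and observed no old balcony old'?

Ungrammatical

An N word can never sit immediately before an Adj word in any string this grammar generates, so the substring 'balcony old' rules out a derivation.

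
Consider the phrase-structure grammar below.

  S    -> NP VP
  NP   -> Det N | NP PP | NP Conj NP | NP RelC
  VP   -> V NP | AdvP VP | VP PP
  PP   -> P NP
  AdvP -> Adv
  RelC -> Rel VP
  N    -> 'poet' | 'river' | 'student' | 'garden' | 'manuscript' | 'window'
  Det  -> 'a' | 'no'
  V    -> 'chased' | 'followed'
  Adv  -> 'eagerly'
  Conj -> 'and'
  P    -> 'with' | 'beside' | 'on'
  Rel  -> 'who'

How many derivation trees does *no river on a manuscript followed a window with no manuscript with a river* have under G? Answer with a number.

5

Two of the 5 distinct bracketings:
[S [NP [NP [Det no] [N river]] [PP [P on] [NP [Det a] [N manuscript]]]] [VP [V followed] [NP [NP [Det a] [N window]] [PP [P with] [NP [NP [Det no] [N manuscript]] [PP [P with] [NP [Det a] [N river]]]]]]]]
[S [NP [NP [Det no] [N river]] [PP [P on] [NP [Det a] [N manuscript]]]] [VP [V followed] [NP [NP [NP [Det a] [N window]] [PP [P with] [NP [Det no] [N manuscript]]]] [PP [P with] [NP [Det a] [N river]]]]]]
The trees differ in how a recursive rule is bracketed over the same span.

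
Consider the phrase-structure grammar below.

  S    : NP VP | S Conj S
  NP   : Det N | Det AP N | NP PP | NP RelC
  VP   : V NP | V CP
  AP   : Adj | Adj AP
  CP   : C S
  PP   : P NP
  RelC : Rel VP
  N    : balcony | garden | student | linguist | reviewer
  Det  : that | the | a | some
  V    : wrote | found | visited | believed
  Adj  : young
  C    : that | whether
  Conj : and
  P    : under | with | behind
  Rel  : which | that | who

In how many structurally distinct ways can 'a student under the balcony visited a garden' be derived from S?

[S [NP [NP [Det a] [N student]] [PP [P under] [NP [Det the] [N balcony]]]] [VP [V visited] [NP [Det a] [N garden]]]]
No rule offers an alternative attachment or grouping for any span, so this is the only derivation.

1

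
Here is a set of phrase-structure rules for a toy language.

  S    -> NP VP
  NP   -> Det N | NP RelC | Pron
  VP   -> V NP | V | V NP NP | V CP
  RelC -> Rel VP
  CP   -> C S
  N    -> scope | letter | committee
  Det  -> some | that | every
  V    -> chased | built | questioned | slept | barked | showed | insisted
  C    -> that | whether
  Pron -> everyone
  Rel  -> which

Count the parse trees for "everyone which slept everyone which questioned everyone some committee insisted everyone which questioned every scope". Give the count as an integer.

6

Two of the 6 distinct bracketings:
[S [NP [NP [Pron everyone]] [RelC [Rel which] [VP [V slept] [NP [NP [Pron everyone]] [RelC [Rel which] [VP [V questioned] [NP [Pron everyone]] [NP [Det some] [N committee]]]]]]]] [VP [V insisted] [NP [NP [Pron everyone]] [RelC [Rel which] [VP [V questioned] [NP [Det every] [N scope]]]]]]]
[S [NP [NP [Pron everyone]] [RelC [Rel which] [VP [V slept] [NP [NP [Pron everyone]] [RelC [Rel which] [VP [V questioned] [NP [Pron everyone]] [NP [Det some] [N committee]]]]]]]] [VP [V insisted] [NP [NP [Pron everyone]] [RelC [Rel which] [VP [V questioned]]]] [NP [Det every] [N scope]]]]
The difference turns on whether VP → V is used at the relevant span, versus an alternative expansion of VP.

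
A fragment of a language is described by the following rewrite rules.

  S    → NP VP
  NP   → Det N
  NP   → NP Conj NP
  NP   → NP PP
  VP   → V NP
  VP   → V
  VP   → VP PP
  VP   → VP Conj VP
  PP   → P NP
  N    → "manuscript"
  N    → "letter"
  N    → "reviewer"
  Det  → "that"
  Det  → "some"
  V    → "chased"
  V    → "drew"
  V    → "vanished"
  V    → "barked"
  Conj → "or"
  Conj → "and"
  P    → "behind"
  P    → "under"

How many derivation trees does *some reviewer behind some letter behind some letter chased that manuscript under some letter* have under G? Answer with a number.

Two of the 4 distinct bracketings:
[S [NP [NP [Det some] [N reviewer]] [PP [P behind] [NP [NP [Det some] [N letter]] [PP [P behind] [NP [Det some] [N letter]]]]]] [VP [V chased] [NP [NP [Det that] [N manuscript]] [PP [P under] [NP [Det some] [N letter]]]]]]
[S [NP [NP [Det some] [N reviewer]] [PP [P behind] [NP [NP [Det some] [N letter]] [PP [P behind] [NP [Det some] [N letter]]]]]] [VP [VP [V chased] [NP [Det that] [N manuscript]]] [PP [P under] [NP [Det some] [N letter]]]]]
The difference turns on whether VP → VP PP is used at the relevant span, versus an alternative expansion of VP.

4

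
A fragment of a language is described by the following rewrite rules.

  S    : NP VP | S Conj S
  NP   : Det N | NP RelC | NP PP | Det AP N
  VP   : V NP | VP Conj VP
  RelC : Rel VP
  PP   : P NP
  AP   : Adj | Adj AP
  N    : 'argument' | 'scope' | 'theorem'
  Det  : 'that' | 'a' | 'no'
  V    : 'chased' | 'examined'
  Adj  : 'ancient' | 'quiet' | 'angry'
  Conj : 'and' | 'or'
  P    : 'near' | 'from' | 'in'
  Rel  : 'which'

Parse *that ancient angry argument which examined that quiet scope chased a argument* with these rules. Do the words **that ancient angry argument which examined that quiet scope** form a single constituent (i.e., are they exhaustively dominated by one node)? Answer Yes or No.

Yes

[S [NP [NP [Det that] [AP [Adj ancient] [AP [Adj angry]]] [N argument]] [RelC [Rel which] [VP [V examined] [NP [Det that] [AP [Adj quiet]] [N scope]]]]] [VP [V chased] [NP [Det a] [N argument]]]]
The words 'that ancient angry argument which examined that quiet scope' are exhaustively dominated by a single NP node (built by NP → NP RelC), so they form a constituent.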